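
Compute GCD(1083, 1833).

Euclid: 1833 = 1·1083 + 750; 1083 = 1·750 + 333; 750 = 2·333 + 84; 333 = 3·84 + 81; 84 = 1·81 + 3; 81 = 27·3 + 0. Last nonzero remainder: 3.

3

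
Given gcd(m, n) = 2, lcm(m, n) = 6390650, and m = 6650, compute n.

m·n = gcd·lcm = 2·6390650 = 12781300, so n = 12781300/6650 = 1922.

1922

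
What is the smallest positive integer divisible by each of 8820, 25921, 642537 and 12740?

88374538980

lcm(8820, 25921) = 8820·25921/gcd = 228623220/49 = 4665780
lcm(4665780, 642537) = 4665780·642537/gcd = 2997936283860/441 = 6798041460
lcm(6798041460, 12740) = 6798041460·12740/gcd = 86607048200400/980 = 88374538980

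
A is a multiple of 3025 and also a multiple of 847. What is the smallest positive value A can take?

21175

3025 = 5² · 11²; 847 = 7 · 11²
max exponents: 5² · 7 · 11² = 21175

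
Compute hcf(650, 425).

Euclid: 650 = 1·425 + 225; 425 = 1·225 + 200; 225 = 1·200 + 25; 200 = 8·25 + 0. Last nonzero remainder: 25.

25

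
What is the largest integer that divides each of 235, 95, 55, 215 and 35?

gcd(235, 95): 235 = 2·95 + 45; 95 = 2·45 + 5; 45 = 9·5 + 0 → 5
gcd(5, 55): 55 = 11·5 + 0 → 5
gcd(5, 215): 215 = 43·5 + 0 → 5
gcd(5, 35): 35 = 7·5 + 0 → 5

5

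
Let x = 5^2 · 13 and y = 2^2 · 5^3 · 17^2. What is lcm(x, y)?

1878500

max exponent per prime: 2^2 · 5^3 · 13 · 17^2 = 1878500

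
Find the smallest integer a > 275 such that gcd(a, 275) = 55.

Multiples of 55 above 275: 55·6, 55·7, … . Need the cofactor coprime to 275/55 = 5.
Checking s = 6, 7, … the first with gcd(s, 5) = 1 is s = 6, giving 330.

330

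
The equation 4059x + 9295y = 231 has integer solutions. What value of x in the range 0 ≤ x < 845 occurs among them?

gcd(4059, 9295) = 11 (Euclid: 9295 = 2·4059 + 1177; 4059 = 3·1177 + 528; 1177 = 2·528 + 121; 528 = 4·121 + 44; 121 = 2·44 + 33; 44 = 1·33 + 11; 33 = 3·11 + 0), and 11 | 231.
Extended Euclid: 4059·(229) + 9295·(-100) = 11. Scale by 21: x₀ = 4809.
General solution x = x₀ + 845t; reducing mod 845 gives x = 584 (and y = -255).

584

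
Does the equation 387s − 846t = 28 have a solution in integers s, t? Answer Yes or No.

By Bézout, 387s − 846t = 28 has integer solutions iff gcd(387, 846) | 28.
Euclid: 846 = 2·387 + 72; 387 = 5·72 + 27; 72 = 2·27 + 18; 27 = 1·18 + 9; 18 = 2·9 + 0. gcd = 9; 28 mod 9 = 1. No.

No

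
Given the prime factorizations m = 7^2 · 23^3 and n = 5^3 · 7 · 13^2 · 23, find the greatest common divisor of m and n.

161

min exponent per shared prime: 7 · 23 = 161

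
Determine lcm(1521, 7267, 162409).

lcm(1521, 7267) = 1521·7267/gcd = 11053107/169 = 65403
lcm(65403, 162409) = 65403·162409/gcd = 10622035827/169 = 62852283

62852283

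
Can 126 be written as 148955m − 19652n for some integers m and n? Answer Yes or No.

Yes

By Bézout, 148955m − 19652n = 126 has integer solutions iff gcd(148955, 19652) | 126.
Euclid: 148955 = 7·19652 + 11391; 19652 = 1·11391 + 8261; 11391 = 1·8261 + 3130; 8261 = 2·3130 + 2001; 3130 = 1·2001 + 1129; 2001 = 1·1129 + 872; 1129 = 1·872 + 257; 872 = 3·257 + 101; 257 = 2·101 + 55; 101 = 1·55 + 46; 55 = 1·46 + 9; 46 = 5·9 + 1; 9 = 9·1 + 0. gcd = 1; 126 mod 1 = 0. Yes.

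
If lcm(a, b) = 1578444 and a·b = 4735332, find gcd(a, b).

From gcd × lcm = ab: gcd = 4735332 / 1578444 = 3.

3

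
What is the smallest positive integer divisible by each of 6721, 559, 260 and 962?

213862220

lcm(6721, 559) = 6721·559/gcd = 3757039/13 = 289003
lcm(289003, 260) = 289003·260/gcd = 75140780/13 = 5780060
lcm(5780060, 962) = 5780060·962/gcd = 5560417720/26 = 213862220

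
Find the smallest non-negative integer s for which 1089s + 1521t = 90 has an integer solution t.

Euclid: 1521 = 1·1089 + 432; 1089 = 2·432 + 225; 432 = 1·225 + 207; 225 = 1·207 + 18; 207 = 11·18 + 9; 18 = 2·9 + 0 → gcd = 9; 90 = 9·10.
Back-substitution yields 1089·(-81) + 1521·(58) = 9, so one solution is s = -81·10 = -810, t = 58·10 = 580.
Solutions in s differ by 1521/9 = 169; the one in [0, 169) is -810 mod 169 = 35.

35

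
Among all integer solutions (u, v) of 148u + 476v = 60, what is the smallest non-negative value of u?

39

Euclid: 476 = 3·148 + 32; 148 = 4·32 + 20; 32 = 1·20 + 12; 20 = 1·12 + 8; 12 = 1·8 + 4; 8 = 2·4 + 0 → gcd = 4; 60 = 4·15.
Back-substitution yields 148·(-45) + 476·(14) = 4, so one solution is u = -45·15 = -675, v = 14·15 = 210.
Solutions in u differ by 476/4 = 119; the one in [0, 119) is -675 mod 119 = 39.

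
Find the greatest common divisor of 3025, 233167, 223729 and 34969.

gcd(3025, 233167): 233167 = 77·3025 + 242; 3025 = 12·242 + 121; 242 = 2·121 + 0 → 121
gcd(121, 223729): 223729 = 1849·121 + 0 → 121
gcd(121, 34969): 34969 = 289·121 + 0 → 121

121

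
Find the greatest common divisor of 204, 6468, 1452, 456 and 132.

12

gcd(204, 6468): 6468 = 31·204 + 144; 204 = 1·144 + 60; 144 = 2·60 + 24; 60 = 2·24 + 12; 24 = 2·12 + 0 → 12
gcd(12, 1452): 1452 = 121·12 + 0 → 12
gcd(12, 456): 456 = 38·12 + 0 → 12
gcd(12, 132): 132 = 11·12 + 0 → 12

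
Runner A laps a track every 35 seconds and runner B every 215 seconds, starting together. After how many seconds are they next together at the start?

gcd first: 215 = 6·35 + 5; 35 = 7·5 + 0 → gcd = 5
lcm = 35·215/gcd = 7525/5 = 1505

1505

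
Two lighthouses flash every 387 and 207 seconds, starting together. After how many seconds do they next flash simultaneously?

8901

gcd first: 387 = 1·207 + 180; 207 = 1·180 + 27; 180 = 6·27 + 18; 27 = 1·18 + 9; 18 = 2·9 + 0 → gcd = 9
lcm = 387·207/gcd = 80109/9 = 8901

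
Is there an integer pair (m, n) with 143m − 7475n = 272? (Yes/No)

No

By Bézout, 143m − 7475n = 272 has integer solutions iff gcd(143, 7475) | 272.
Euclid: 7475 = 52·143 + 39; 143 = 3·39 + 26; 39 = 1·26 + 13; 26 = 2·13 + 0. gcd = 13; 272 mod 13 = 12. No.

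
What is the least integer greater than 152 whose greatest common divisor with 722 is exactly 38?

gcd(a, 722) = 38 forces 38 | a; write a = 38s. Then gcd(38s, 38·19) = 38·gcd(s, 19), so need gcd(s, 19) = 1.
38s > 152 gives s ≥ 5. The least s ≥ 5 coprime to 19 is 5, so a = 38·5 = 190.

190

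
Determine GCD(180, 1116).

36

Euclid: 1116 = 6·180 + 36; 180 = 5·36 + 0. Last nonzero remainder: 36.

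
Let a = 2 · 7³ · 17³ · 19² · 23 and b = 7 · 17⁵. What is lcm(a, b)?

8087303852306

max exponent per prime: 2 · 7³ · 17⁵ · 19² · 23 = 8087303852306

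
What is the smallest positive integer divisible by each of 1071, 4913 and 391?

7118937

1071 = 3² · 7 · 17; 4913 = 17³; 391 = 17 · 23
lcm takes max exponent of each prime: 3² · 7 · 17³ · 23 = 7118937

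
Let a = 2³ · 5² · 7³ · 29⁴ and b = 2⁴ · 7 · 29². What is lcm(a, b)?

97038953200

max exponent per prime: 2⁴ · 5² · 7³ · 29⁴ = 97038953200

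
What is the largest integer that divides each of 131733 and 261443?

119

131733 = 3³ · 7 · 17 · 41
261443 = 7 · 13³ · 17
Common: 7 · 17 = 119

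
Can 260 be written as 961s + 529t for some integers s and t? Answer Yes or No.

Yes

gcd(961, 529): 961 = 1·529 + 432; 529 = 1·432 + 97; 432 = 4·97 + 44; 97 = 2·44 + 9; 44 = 4·9 + 8; 9 = 1·8 + 1; 8 = 8·1 + 0 → 1
1 divides 260, so a solution exists.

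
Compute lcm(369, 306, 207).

288558

369 = 3² · 41; 306 = 2 · 3² · 17; 207 = 3² · 23
lcm takes max exponent of each prime: 2 · 3² · 17 · 23 · 41 = 288558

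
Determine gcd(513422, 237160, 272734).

gcd(513422, 237160): 513422 = 2·237160 + 39102; 237160 = 6·39102 + 2548; 39102 = 15·2548 + 882; 2548 = 2·882 + 784; 882 = 1·784 + 98; 784 = 8·98 + 0 → 98
gcd(98, 272734): 272734 = 2783·98 + 0 → 98

98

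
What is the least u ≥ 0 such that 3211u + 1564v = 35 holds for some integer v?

Euclid: 3211 = 2·1564 + 83; 1564 = 18·83 + 70; 83 = 1·70 + 13; 70 = 5·13 + 5; 13 = 2·5 + 3; 5 = 1·3 + 2; 3 = 1·2 + 1; 2 = 2·1 + 0 → gcd = 1; 35 = 1·35.
Back-substitution yields 3211·(603) + 1564·(-1238) = 1, so one solution is u = 603·35 = 21105, v = -1238·35 = -43330.
Solutions in u differ by 1564/1 = 1564; the one in [0, 1564) is 21105 mod 1564 = 773.

773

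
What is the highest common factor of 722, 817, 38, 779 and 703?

722 = 2 · 19²; 817 = 19 · 43; 38 = 2 · 19; 779 = 19 · 41; 703 = 19 · 37
gcd takes min exponent of each prime: 19 = 19

19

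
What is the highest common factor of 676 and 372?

Euclid: 676 = 1·372 + 304; 372 = 1·304 + 68; 304 = 4·68 + 32; 68 = 2·32 + 4; 32 = 8·4 + 0. Last nonzero remainder: 4.

4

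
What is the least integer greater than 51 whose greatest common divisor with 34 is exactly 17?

85

Multiples of 17 above 51: 17·4, 17·5, … . Need the cofactor coprime to 34/17 = 2.
Checking s = 4, 5, … the first with gcd(s, 2) = 1 is s = 5, giving 85.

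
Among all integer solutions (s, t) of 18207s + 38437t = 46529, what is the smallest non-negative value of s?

11

Reduce mod 38437: 18207s ≡ 46529 (mod 38437). With g = gcd(18207, 38437) = 2023 dividing 46529, divide through: 9s ≡ 23 (mod 19).
Since gcd(9, 19) = 1, s ≡ 23·(9)⁻¹ ≡ 11 (mod 19). Smallest non-negative: 11.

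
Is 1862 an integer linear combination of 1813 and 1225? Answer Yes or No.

Yes

gcd(1813, 1225): 1813 = 1·1225 + 588; 1225 = 2·588 + 49; 588 = 12·49 + 0 → 49
49 divides 1862, so a solution exists.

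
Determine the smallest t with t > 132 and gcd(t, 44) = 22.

154

gcd(t, 44) = 22 forces 22 | t; write t = 22s. Then gcd(22s, 22·2) = 22·gcd(s, 2), so need gcd(s, 2) = 1.
22s > 132 gives s ≥ 7. The least s ≥ 7 coprime to 2 is 7, so t = 22·7 = 154.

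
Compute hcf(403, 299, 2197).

403 = 13 · 31; 299 = 13 · 23; 2197 = 13³
gcd takes min exponent of each prime: 13 = 13

13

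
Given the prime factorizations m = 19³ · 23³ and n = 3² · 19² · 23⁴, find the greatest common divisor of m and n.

4392287

min exponent per shared prime: 19² · 23³ = 4392287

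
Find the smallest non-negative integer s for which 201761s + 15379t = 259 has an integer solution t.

Euclid: 201761 = 13·15379 + 1834; 15379 = 8·1834 + 707; 1834 = 2·707 + 420; 707 = 1·420 + 287; 420 = 1·287 + 133; 287 = 2·133 + 21; 133 = 6·21 + 7; 21 = 3·7 + 0 → gcd = 7; 259 = 7·37.
Back-substitution yields 201761·(696) + 15379·(-9131) = 7, so one solution is s = 696·37 = 25752, t = -9131·37 = -337847.
Solutions in s differ by 15379/7 = 2197; the one in [0, 2197) is 25752 mod 2197 = 1585.

1585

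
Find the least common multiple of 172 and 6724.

gcd first: 6724 = 39·172 + 16; 172 = 10·16 + 12; 16 = 1·12 + 4; 12 = 3·4 + 0 → gcd = 4
lcm = 172·6724/gcd = 1156528/4 = 289132

289132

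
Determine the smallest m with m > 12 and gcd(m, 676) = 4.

Multiples of 4 above 12: 4·4, 4·5, … . Need the cofactor coprime to 676/4 = 169.
Checking s = 4, 5, … the first with gcd(s, 169) = 1 is s = 4, giving 16.

16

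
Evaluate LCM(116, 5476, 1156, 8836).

101380632404

116 = 2² · 29; 5476 = 2² · 37²; 1156 = 2² · 17²; 8836 = 2² · 47²
lcm takes max exponent of each prime: 2² · 17² · 29 · 37² · 47² = 101380632404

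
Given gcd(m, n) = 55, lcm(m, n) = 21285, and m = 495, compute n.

2365

Using mn = gcd(m,n)·lcm(m,n) = 55·21285 = 1170675, we get n = 1170675/495 = 2365.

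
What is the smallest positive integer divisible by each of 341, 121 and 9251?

lcm(341, 121) = 341·121/gcd = 41261/11 = 3751
lcm(3751, 9251) = 3751·9251/gcd = 34700501/11 = 3154591

3154591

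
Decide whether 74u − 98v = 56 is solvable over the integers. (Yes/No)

Yes

gcd(74, 98): 98 = 1·74 + 24; 74 = 3·24 + 2; 24 = 12·2 + 0 → 2
2 divides 56, so a solution exists.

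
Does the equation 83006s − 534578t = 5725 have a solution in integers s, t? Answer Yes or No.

No

gcd(83006, 534578): 534578 = 6·83006 + 36542; 83006 = 2·36542 + 9922; 36542 = 3·9922 + 6776; 9922 = 1·6776 + 3146; 6776 = 2·3146 + 484; 3146 = 6·484 + 242; 484 = 2·242 + 0 → 242
242 does not divide 5725, so a solution does not exist.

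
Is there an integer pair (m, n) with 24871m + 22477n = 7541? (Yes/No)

No

By Bézout, 24871m + 22477n = 7541 has integer solutions iff gcd(24871, 22477) | 7541.
Euclid: 24871 = 1·22477 + 2394; 22477 = 9·2394 + 931; 2394 = 2·931 + 532; 931 = 1·532 + 399; 532 = 1·399 + 133; 399 = 3·133 + 0. gcd = 133; 7541 mod 133 = 93. No.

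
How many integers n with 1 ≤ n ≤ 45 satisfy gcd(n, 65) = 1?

65 = 5·13. Inclusion–exclusion on these primes:
45 − ⌊45/5⌋ − ⌊45/13⌋ + ⌊45/65⌋ = 33

33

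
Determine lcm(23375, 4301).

gcd first: 23375 = 5·4301 + 1870; 4301 = 2·1870 + 561; 1870 = 3·561 + 187; 561 = 3·187 + 0 → gcd = 187
lcm = 23375·4301/gcd = 100535875/187 = 537625

537625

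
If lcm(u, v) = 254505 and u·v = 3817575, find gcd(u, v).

15

gcd·lcm = product, so gcd = 3817575/254505 = 15.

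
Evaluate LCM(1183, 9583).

gcd first: 9583 = 8·1183 + 119; 1183 = 9·119 + 112; 119 = 1·112 + 7; 112 = 16·7 + 0 → gcd = 7
lcm = 1183·9583/gcd = 11336689/7 = 1619527

1619527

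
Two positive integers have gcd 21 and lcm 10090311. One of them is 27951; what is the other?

Using mn = gcd(m,n)·lcm(m,n) = 21·10090311 = 211896531, we get n = 211896531/27951 = 7581.

7581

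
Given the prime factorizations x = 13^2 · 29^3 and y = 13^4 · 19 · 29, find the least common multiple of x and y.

max exponent per prime: 13^4 · 19 · 29^3 = 13234910351

13234910351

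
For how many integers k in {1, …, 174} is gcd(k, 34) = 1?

34 = 2·17. Inclusion–exclusion on these primes:
174 − ⌊174/2⌋ − ⌊174/17⌋ + ⌊174/34⌋ = 82

82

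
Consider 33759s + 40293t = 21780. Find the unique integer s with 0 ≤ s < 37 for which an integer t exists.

Reduce mod 40293: 33759s ≡ 21780 (mod 40293). With g = gcd(33759, 40293) = 1089 dividing 21780, divide through: 31s ≡ 20 (mod 37).
Since gcd(31, 37) = 1, s ≡ 20·(31)⁻¹ ≡ 9 (mod 37). Smallest non-negative: 9.

9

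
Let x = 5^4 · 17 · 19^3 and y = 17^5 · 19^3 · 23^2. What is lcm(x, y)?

3219890473266875

max exponent per prime: 5^4 · 17^5 · 19^3 · 23^2 = 3219890473266875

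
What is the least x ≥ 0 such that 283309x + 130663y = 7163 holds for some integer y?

458

Reduce mod 130663: 283309x ≡ 7163 (mod 130663). With g = gcd(283309, 130663) = 247 dividing 7163, divide through: 1147x ≡ 29 (mod 529).
Since gcd(1147, 529) = 1, x ≡ 29·(1147)⁻¹ ≡ 458 (mod 529). Smallest non-negative: 458.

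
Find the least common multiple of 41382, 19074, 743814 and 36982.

830747180174274

41382 = 2 · 3² · 11² · 19; 19074 = 2 · 3 · 11 · 17²; 743814 = 2 · 3² · 31² · 43; 36982 = 2 · 11 · 41²
lcm takes max exponent of each prime: 2 · 3² · 11² · 17² · 19 · 31² · 41² · 43 = 830747180174274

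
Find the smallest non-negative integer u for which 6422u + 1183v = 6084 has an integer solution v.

5

gcd(6422, 1183) = 169 (Euclid: 6422 = 5·1183 + 507; 1183 = 2·507 + 169; 507 = 3·169 + 0), and 169 | 6084.
Extended Euclid: 6422·(-2) + 1183·(11) = 169. Scale by 36: u₀ = -72.
General solution u = u₀ + 7t; reducing mod 7 gives u = 5 (and v = -22).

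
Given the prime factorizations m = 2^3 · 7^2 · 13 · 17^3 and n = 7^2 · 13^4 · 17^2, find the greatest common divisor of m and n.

min exponent per shared prime: 7^2 · 13 · 17^2 = 184093

184093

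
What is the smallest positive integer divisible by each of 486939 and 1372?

668080308

486939 = 3 · 29² · 193; 1372 = 2² · 7³
max exponents: 2² · 3 · 7³ · 29² · 193 = 668080308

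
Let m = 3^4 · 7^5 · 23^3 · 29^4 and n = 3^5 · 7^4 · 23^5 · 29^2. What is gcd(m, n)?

1990016525007

min exponent per shared prime: 3^4 · 7^4 · 23^3 · 29^2 = 1990016525007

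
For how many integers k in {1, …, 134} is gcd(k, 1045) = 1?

92

Prime factors of 1045: 5, 11, 19. Count integers ≤ 134 divisible by none of them.
By inclusion–exclusion: 134 − ⌊134/5⌋ − ⌊134/11⌋ − ⌊134/19⌋ + ⌊134/55⌋ + ⌊134/95⌋ + ⌊134/209⌋ − ⌊134/1045⌋ = 92.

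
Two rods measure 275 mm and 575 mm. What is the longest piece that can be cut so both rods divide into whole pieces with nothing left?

275 = 5² · 11
575 = 5² · 23
Common: 5² = 25

25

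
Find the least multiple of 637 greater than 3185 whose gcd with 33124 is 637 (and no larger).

gcd(x, 33124) = 637 forces 637 | x; write x = 637s. Then gcd(637s, 637·52) = 637·gcd(s, 52), so need gcd(s, 52) = 1.
637s > 3185 gives s ≥ 6. The least s ≥ 6 coprime to 52 is 7, so x = 637·7 = 4459.

4459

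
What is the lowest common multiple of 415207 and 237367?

gcd first: 415207 = 1·237367 + 177840; 237367 = 1·177840 + 59527; 177840 = 2·59527 + 58786; 59527 = 1·58786 + 741; 58786 = 79·741 + 247; 741 = 3·247 + 0 → gcd = 247
lcm = 415207·237367/gcd = 98556439969/247 = 399013927

399013927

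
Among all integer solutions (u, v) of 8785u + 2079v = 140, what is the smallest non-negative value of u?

284

Reduce mod 2079: 8785u ≡ 140 (mod 2079). With g = gcd(8785, 2079) = 7 dividing 140, divide through: 1255u ≡ 20 (mod 297).
Since gcd(1255, 297) = 1, u ≡ 20·(1255)⁻¹ ≡ 284 (mod 297). Smallest non-negative: 284.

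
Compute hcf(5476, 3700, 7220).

4

gcd(5476, 3700): 5476 = 1·3700 + 1776; 3700 = 2·1776 + 148; 1776 = 12·148 + 0 → 148
gcd(148, 7220): 7220 = 48·148 + 116; 148 = 1·116 + 32; 116 = 3·32 + 20; 32 = 1·20 + 12; 20 = 1·12 + 8; 12 = 1·8 + 4; 8 = 2·4 + 0 → 4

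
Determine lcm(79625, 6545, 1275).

79625 = 5³ · 7² · 13; 6545 = 5 · 7 · 11 · 17; 1275 = 3 · 5² · 17
lcm takes max exponent of each prime: 3 · 5³ · 7² · 11 · 13 · 17 = 44669625

44669625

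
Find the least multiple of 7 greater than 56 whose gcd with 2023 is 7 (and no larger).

63

Multiples of 7 above 56: 7·9, 7·10, … . Need the cofactor coprime to 2023/7 = 289.
Checking s = 9, 10, … the first with gcd(s, 289) = 1 is s = 9, giving 63.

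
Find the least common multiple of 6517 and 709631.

243403433

gcd first: 709631 = 108·6517 + 5795; 6517 = 1·5795 + 722; 5795 = 8·722 + 19; 722 = 38·19 + 0 → gcd = 19
lcm = 6517·709631/gcd = 4624665227/19 = 243403433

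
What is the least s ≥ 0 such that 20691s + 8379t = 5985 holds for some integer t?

Reduce mod 8379: 20691s ≡ 5985 (mod 8379). With g = gcd(20691, 8379) = 171 dividing 5985, divide through: 121s ≡ 35 (mod 49).
Since gcd(121, 49) = 1, s ≡ 35·(121)⁻¹ ≡ 42 (mod 49). Smallest non-negative: 42.

42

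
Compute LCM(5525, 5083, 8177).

4701775

5525 = 5² · 13 · 17; 5083 = 13 · 17 · 23; 8177 = 13 · 17 · 37
lcm takes max exponent of each prime: 5² · 13 · 17 · 23 · 37 = 4701775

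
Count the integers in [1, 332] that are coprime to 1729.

Prime factors of 1729: 7, 13, 19. Count integers ≤ 332 divisible by none of them.
By inclusion–exclusion: 332 − ⌊332/7⌋ − ⌊332/13⌋ − ⌊332/19⌋ + ⌊332/91⌋ + ⌊332/133⌋ + ⌊332/247⌋ − ⌊332/1729⌋ = 249.

249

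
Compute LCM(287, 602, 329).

1160054

287 = 7 · 41; 602 = 2 · 7 · 43; 329 = 7 · 47
lcm takes max exponent of each prime: 2 · 7 · 41 · 43 · 47 = 1160054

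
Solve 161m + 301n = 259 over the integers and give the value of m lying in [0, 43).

39

Reduce mod 301: 161m ≡ 259 (mod 301). With g = gcd(161, 301) = 7 dividing 259, divide through: 23m ≡ 37 (mod 43).
Since gcd(23, 43) = 1, m ≡ 37·(23)⁻¹ ≡ 39 (mod 43). Smallest non-negative: 39.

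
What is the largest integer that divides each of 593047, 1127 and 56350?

593047 = 7⁴ · 13 · 19; 1127 = 7² · 23; 56350 = 2 · 5² · 7² · 23
gcd takes min exponent of each prime: 7² = 49

49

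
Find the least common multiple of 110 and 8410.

gcd first: 8410 = 76·110 + 50; 110 = 2·50 + 10; 50 = 5·10 + 0 → gcd = 10
lcm = 110·8410/gcd = 925100/10 = 92510

92510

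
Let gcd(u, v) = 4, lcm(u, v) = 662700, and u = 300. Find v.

Using uv = gcd(u,v)·lcm(u,v) = 4·662700 = 2650800, we get v = 2650800/300 = 8836.

8836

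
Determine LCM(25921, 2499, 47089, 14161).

lcm(25921, 2499) = 25921·2499/gcd = 64776579/49 = 1321971
lcm(1321971, 47089) = 1321971·47089/gcd = 62250292419/49 = 1270414131
lcm(1270414131, 14161) = 1270414131·14161/gcd = 17990334509091/833 = 21597040227

21597040227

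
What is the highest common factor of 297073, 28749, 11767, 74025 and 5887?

gcd(297073, 28749): 297073 = 10·28749 + 9583; 28749 = 3·9583 + 0 → 9583
gcd(9583, 11767): 11767 = 1·9583 + 2184; 9583 = 4·2184 + 847; 2184 = 2·847 + 490; 847 = 1·490 + 357; 490 = 1·357 + 133; 357 = 2·133 + 91; 133 = 1·91 + 42; 91 = 2·42 + 7; 42 = 6·7 + 0 → 7
gcd(7, 74025): 74025 = 10575·7 + 0 → 7
gcd(7, 5887): 5887 = 841·7 + 0 → 7

7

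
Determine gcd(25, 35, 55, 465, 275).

5

gcd(25, 35): 35 = 1·25 + 10; 25 = 2·10 + 5; 10 = 2·5 + 0 → 5
gcd(5, 55): 55 = 11·5 + 0 → 5
gcd(5, 465): 465 = 93·5 + 0 → 5
gcd(5, 275): 275 = 55·5 + 0 → 5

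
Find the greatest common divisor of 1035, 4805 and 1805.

1035 = 3² · 5 · 23; 4805 = 5 · 31²; 1805 = 5 · 19²
gcd takes min exponent of each prime: 5 = 5

5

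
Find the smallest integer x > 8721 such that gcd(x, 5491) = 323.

gcd(x, 5491) = 323 forces 323 | x; write x = 323s. Then gcd(323s, 323·17) = 323·gcd(s, 17), so need gcd(s, 17) = 1.
323s > 8721 gives s ≥ 28. The least s ≥ 28 coprime to 17 is 28, so x = 323·28 = 9044.

9044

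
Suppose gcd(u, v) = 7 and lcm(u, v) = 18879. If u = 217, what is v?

609

u·v = gcd·lcm = 7·18879 = 132153, so v = 132153/217 = 609.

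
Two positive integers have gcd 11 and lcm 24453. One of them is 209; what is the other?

u·v = gcd·lcm = 11·24453 = 268983, so v = 268983/209 = 1287.

1287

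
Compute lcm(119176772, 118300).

gcd first: 119176772 = 1007·118300 + 48672; 118300 = 2·48672 + 20956; 48672 = 2·20956 + 6760; 20956 = 3·6760 + 676; 6760 = 10·676 + 0 → gcd = 676
lcm = 119176772·118300/gcd = 14098612127600/676 = 20855935100

20855935100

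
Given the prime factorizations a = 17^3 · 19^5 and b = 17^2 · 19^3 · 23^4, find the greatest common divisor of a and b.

min exponent per shared prime: 17^2 · 19^3 = 1982251

1982251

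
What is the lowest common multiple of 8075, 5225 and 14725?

8075 = 5² · 17 · 19; 5225 = 5² · 11 · 19; 14725 = 5² · 19 · 31
lcm takes max exponent of each prime: 5² · 11 · 17 · 19 · 31 = 2753575

2753575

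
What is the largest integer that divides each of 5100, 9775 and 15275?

25

gcd(5100, 9775): 9775 = 1·5100 + 4675; 5100 = 1·4675 + 425; 4675 = 11·425 + 0 → 425
gcd(425, 15275): 15275 = 35·425 + 400; 425 = 1·400 + 25; 400 = 16·25 + 0 → 25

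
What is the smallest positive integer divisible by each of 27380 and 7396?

50625620

27380 = 2² · 5 · 37²; 7396 = 2² · 43²
max exponents: 2² · 5 · 37² · 43² = 50625620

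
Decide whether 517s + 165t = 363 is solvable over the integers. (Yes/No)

Yes

gcd(517, 165): 517 = 3·165 + 22; 165 = 7·22 + 11; 22 = 2·11 + 0 → 11
11 divides 363, so a solution exists.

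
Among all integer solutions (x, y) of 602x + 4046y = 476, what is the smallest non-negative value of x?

68

Euclid: 4046 = 6·602 + 434; 602 = 1·434 + 168; 434 = 2·168 + 98; 168 = 1·98 + 70; 98 = 1·70 + 28; 70 = 2·28 + 14; 28 = 2·14 + 0 → gcd = 14; 476 = 14·34.
Back-substitution yields 602·(121) + 4046·(-18) = 14, so one solution is x = 121·34 = 4114, y = -18·34 = -612.
Solutions in x differ by 4046/14 = 289; the one in [0, 289) is 4114 mod 289 = 68.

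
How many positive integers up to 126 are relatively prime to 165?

61

Prime factors of 165: 3, 5, 11. Count integers ≤ 126 divisible by none of them.
By inclusion–exclusion: 126 − ⌊126/3⌋ − ⌊126/5⌋ − ⌊126/11⌋ + ⌊126/15⌋ + ⌊126/33⌋ + ⌊126/55⌋ − ⌊126/165⌋ = 61.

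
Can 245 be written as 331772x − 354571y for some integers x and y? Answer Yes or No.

Yes

By Bézout, 331772x − 354571y = 245 has integer solutions iff gcd(331772, 354571) | 245.
Euclid: 354571 = 1·331772 + 22799; 331772 = 14·22799 + 12586; 22799 = 1·12586 + 10213; 12586 = 1·10213 + 2373; 10213 = 4·2373 + 721; 2373 = 3·721 + 210; 721 = 3·210 + 91; 210 = 2·91 + 28; 91 = 3·28 + 7; 28 = 4·7 + 0. gcd = 7; 245 mod 7 = 0. Yes.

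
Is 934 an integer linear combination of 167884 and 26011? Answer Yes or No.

No

gcd(167884, 26011): 167884 = 6·26011 + 11818; 26011 = 2·11818 + 2375; 11818 = 4·2375 + 2318; 2375 = 1·2318 + 57; 2318 = 40·57 + 38; 57 = 1·38 + 19; 38 = 2·19 + 0 → 19
19 does not divide 934, so a solution does not exist.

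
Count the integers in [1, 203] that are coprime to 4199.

Prime factors of 4199: 13, 17, 19. Count integers ≤ 203 divisible by none of them.
By inclusion–exclusion: 203 − ⌊203/13⌋ − ⌊203/17⌋ − ⌊203/19⌋ + ⌊203/221⌋ + ⌊203/247⌋ + ⌊203/323⌋ − ⌊203/4199⌋ = 167.

167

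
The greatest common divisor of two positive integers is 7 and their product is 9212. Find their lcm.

For any two positive integers, gcd × lcm equals their product. Hence lcm = 9212 / 7 = 1316.

1316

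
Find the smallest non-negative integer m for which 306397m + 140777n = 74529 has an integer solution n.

Reduce mod 140777: 306397m ≡ 74529 (mod 140777). With g = gcd(306397, 140777) = 8281 dividing 74529, divide through: 37m ≡ 9 (mod 17).
Since gcd(37, 17) = 1, m ≡ 9·(37)⁻¹ ≡ 3 (mod 17). Smallest non-negative: 3.

3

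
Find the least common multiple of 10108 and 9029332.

gcd first: 9029332 = 893·10108 + 2888; 10108 = 3·2888 + 1444; 2888 = 2·1444 + 0 → gcd = 1444
lcm = 10108·9029332/gcd = 91268487856/1444 = 63205324

63205324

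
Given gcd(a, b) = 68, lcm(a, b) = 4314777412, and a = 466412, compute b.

a·b = gcd·lcm = 68·4314777412 = 293404864016, so b = 293404864016/466412 = 629068.

629068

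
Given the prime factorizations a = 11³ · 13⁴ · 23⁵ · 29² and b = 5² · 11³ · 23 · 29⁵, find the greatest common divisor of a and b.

min exponent per shared prime: 11³ · 23 · 29² = 25745533

25745533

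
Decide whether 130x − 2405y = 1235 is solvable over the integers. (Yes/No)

By Bézout, 130x − 2405y = 1235 has integer solutions iff gcd(130, 2405) | 1235.
Euclid: 2405 = 18·130 + 65; 130 = 2·65 + 0. gcd = 65; 1235 mod 65 = 0. Yes.

Yes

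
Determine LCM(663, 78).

663 = 3 · 13 · 17; 78 = 2 · 3 · 13
max exponents: 2 · 3 · 13 · 17 = 1326

1326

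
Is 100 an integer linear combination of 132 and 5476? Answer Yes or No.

Yes

gcd(132, 5476): 5476 = 41·132 + 64; 132 = 2·64 + 4; 64 = 16·4 + 0 → 4
4 divides 100, so a solution exists.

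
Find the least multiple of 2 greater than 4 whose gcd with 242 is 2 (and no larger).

6

gcd(m, 242) = 2 forces 2 | m; write m = 2s. Then gcd(2s, 2·121) = 2·gcd(s, 121), so need gcd(s, 121) = 1.
2s > 4 gives s ≥ 3. The least s ≥ 3 coprime to 121 is 3, so m = 2·3 = 6.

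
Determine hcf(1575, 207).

1575 = 3² · 5² · 7
207 = 3² · 23
Common: 3² = 9

9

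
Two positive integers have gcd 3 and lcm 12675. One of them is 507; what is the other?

a·b = gcd·lcm = 3·12675 = 38025, so b = 38025/507 = 75.

75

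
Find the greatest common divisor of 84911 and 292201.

19

84911 = 19 · 41 · 109
292201 = 7 · 13³ · 19
Common: 19 = 19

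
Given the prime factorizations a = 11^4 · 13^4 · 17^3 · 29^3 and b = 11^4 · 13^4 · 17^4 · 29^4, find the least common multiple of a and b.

max exponent per prime: 11^4 · 13^4 · 17^4 · 29^4 = 24701983481821218001

24701983481821218001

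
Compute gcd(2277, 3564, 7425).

99

2277 = 3² · 11 · 23; 3564 = 2² · 3⁴ · 11; 7425 = 3³ · 5² · 11
gcd takes min exponent of each prime: 3² · 11 = 99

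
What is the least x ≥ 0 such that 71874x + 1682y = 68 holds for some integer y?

692

Euclid: 71874 = 42·1682 + 1230; 1682 = 1·1230 + 452; 1230 = 2·452 + 326; 452 = 1·326 + 126; 326 = 2·126 + 74; 126 = 1·74 + 52; 74 = 1·52 + 22; 52 = 2·22 + 8; 22 = 2·8 + 6; 8 = 1·6 + 2; 6 = 3·2 + 0 → gcd = 2; 68 = 2·34.
Back-substitution yields 71874·(-227) + 1682·(9700) = 2, so one solution is x = -227·34 = -7718, y = 9700·34 = 329800.
Solutions in x differ by 1682/2 = 841; the one in [0, 841) is -7718 mod 841 = 692.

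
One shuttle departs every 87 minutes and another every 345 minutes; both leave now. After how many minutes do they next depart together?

87 = 3 · 29; 345 = 3 · 5 · 23
max exponents: 3 · 5 · 23 · 29 = 10005

10005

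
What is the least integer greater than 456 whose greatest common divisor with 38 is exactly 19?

475

Multiples of 19 above 456: 19·25, 19·26, … . Need the cofactor coprime to 38/19 = 2.
Checking s = 25, 26, … the first with gcd(s, 2) = 1 is s = 25, giving 475.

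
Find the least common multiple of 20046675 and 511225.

3387888075

20046675 = 3 · 5² · 11² · 47²; 511225 = 5² · 11² · 13²
max exponents: 3 · 5² · 11² · 13² · 47² = 3387888075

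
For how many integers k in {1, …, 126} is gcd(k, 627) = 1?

627 = 3·11·19. Inclusion–exclusion on these primes:
126 − ⌊126/3⌋ − ⌊126/11⌋ − ⌊126/19⌋ + ⌊126/33⌋ + ⌊126/57⌋ + ⌊126/209⌋ − ⌊126/627⌋ = 72

72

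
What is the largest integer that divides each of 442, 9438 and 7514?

26

gcd(442, 9438): 9438 = 21·442 + 156; 442 = 2·156 + 130; 156 = 1·130 + 26; 130 = 5·26 + 0 → 26
gcd(26, 7514): 7514 = 289·26 + 0 → 26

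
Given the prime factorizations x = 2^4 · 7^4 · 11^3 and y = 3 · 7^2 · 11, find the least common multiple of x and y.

153395088

max exponent per prime: 2^4 · 3 · 7^4 · 11^3 = 153395088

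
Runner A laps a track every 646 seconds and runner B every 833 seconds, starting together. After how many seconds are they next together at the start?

646 = 2 · 17 · 19; 833 = 7² · 17
max exponents: 2 · 7² · 17 · 19 = 31654

31654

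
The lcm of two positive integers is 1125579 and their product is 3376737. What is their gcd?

gcd·lcm = product, so gcd = 3376737/1125579 = 3.

3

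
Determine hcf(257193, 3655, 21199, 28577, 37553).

17

gcd(257193, 3655): 257193 = 70·3655 + 1343; 3655 = 2·1343 + 969; 1343 = 1·969 + 374; 969 = 2·374 + 221; 374 = 1·221 + 153; 221 = 1·153 + 68; 153 = 2·68 + 17; 68 = 4·17 + 0 → 17
gcd(17, 21199): 21199 = 1247·17 + 0 → 17
gcd(17, 28577): 28577 = 1681·17 + 0 → 17
gcd(17, 37553): 37553 = 2209·17 + 0 → 17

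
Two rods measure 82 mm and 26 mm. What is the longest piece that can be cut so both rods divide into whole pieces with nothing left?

2

Euclid: 82 = 3·26 + 4; 26 = 6·4 + 2; 4 = 2·2 + 0. Last nonzero remainder: 2.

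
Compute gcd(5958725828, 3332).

68

Euclid: 5958725828 = 1788333·3332 + 272; 3332 = 12·272 + 68; 272 = 4·68 + 0. Last nonzero remainder: 68.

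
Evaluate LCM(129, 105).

129 = 3 · 43; 105 = 3 · 5 · 7
max exponents: 3 · 5 · 7 · 43 = 4515

4515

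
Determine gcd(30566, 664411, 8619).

30566 = 2 · 17 · 29 · 31; 664411 = 11² · 17² · 19; 8619 = 3 · 13² · 17
gcd takes min exponent of each prime: 17 = 17

17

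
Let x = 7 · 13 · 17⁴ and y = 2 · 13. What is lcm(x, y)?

15200822

max exponent per prime: 2 · 7 · 13 · 17⁴ = 15200822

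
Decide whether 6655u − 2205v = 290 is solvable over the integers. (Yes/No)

gcd(6655, 2205): 6655 = 3·2205 + 40; 2205 = 55·40 + 5; 40 = 8·5 + 0 → 5
5 divides 290, so a solution exists.

Yes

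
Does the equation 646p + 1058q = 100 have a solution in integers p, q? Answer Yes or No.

Yes

By Bézout, 646p + 1058q = 100 has integer solutions iff gcd(646, 1058) | 100.
Euclid: 1058 = 1·646 + 412; 646 = 1·412 + 234; 412 = 1·234 + 178; 234 = 1·178 + 56; 178 = 3·56 + 10; 56 = 5·10 + 6; 10 = 1·6 + 4; 6 = 1·4 + 2; 4 = 2·2 + 0. gcd = 2; 100 mod 2 = 0. Yes.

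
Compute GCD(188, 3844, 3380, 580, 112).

188 = 2² · 47; 3844 = 2² · 31²; 3380 = 2² · 5 · 13²; 580 = 2² · 5 · 29; 112 = 2⁴ · 7
gcd takes min exponent of each prime: 2² = 4

4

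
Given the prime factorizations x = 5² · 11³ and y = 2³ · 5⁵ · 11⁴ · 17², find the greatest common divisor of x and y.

33275

min exponent per shared prime: 5² · 11³ = 33275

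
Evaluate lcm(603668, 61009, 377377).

25611822236

lcm(603668, 61009) = 603668·61009/gcd = 36829181012/3211 = 11469692
lcm(11469692, 377377) = 11469692·377377/gcd = 4328397957884/169 = 25611822236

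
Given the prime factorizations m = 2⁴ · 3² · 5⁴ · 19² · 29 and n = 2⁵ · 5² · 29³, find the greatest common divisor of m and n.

11600

min exponent per shared prime: 2⁴ · 5² · 29 = 11600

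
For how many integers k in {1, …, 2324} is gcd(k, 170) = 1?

Prime factors of 170: 2, 5, 17. Count integers ≤ 2324 divisible by none of them.
By inclusion–exclusion: 2324 − ⌊2324/2⌋ − ⌊2324/5⌋ − ⌊2324/17⌋ + ⌊2324/10⌋ + ⌊2324/34⌋ + ⌊2324/85⌋ − ⌊2324/170⌋ = 876.

876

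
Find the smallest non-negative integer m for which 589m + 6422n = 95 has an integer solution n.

131

gcd(589, 6422) = 19 (Euclid: 6422 = 10·589 + 532; 589 = 1·532 + 57; 532 = 9·57 + 19; 57 = 3·19 + 0), and 19 | 95.
Extended Euclid: 589·(-109) + 6422·(10) = 19. Scale by 5: m₀ = -545.
General solution m = m₀ + 338t; reducing mod 338 gives m = 131 (and n = -12).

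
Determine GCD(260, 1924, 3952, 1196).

gcd(260, 1924): 1924 = 7·260 + 104; 260 = 2·104 + 52; 104 = 2·52 + 0 → 52
gcd(52, 3952): 3952 = 76·52 + 0 → 52
gcd(52, 1196): 1196 = 23·52 + 0 → 52

52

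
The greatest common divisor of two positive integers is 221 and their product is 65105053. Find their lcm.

Since gcd(p,q)·lcm(p,q) = pq, lcm = 65105053/221 = 294593.

294593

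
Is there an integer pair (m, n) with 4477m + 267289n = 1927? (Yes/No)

No

gcd(4477, 267289): 267289 = 59·4477 + 3146; 4477 = 1·3146 + 1331; 3146 = 2·1331 + 484; 1331 = 2·484 + 363; 484 = 1·363 + 121; 363 = 3·121 + 0 → 121
121 does not divide 1927, so a solution does not exist.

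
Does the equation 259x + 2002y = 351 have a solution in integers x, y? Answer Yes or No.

gcd(259, 2002): 2002 = 7·259 + 189; 259 = 1·189 + 70; 189 = 2·70 + 49; 70 = 1·49 + 21; 49 = 2·21 + 7; 21 = 3·7 + 0 → 7
7 does not divide 351, so a solution does not exist.

No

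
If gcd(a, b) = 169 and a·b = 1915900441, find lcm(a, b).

11336689

gcd·lcm = product, so lcm = 1915900441/169 = 11336689.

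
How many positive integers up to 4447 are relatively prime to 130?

1642

130 = 2·5·13. Inclusion–exclusion on these primes:
4447 − ⌊4447/2⌋ − ⌊4447/5⌋ − ⌊4447/13⌋ + ⌊4447/10⌋ + ⌊4447/26⌋ + ⌊4447/65⌋ − ⌊4447/130⌋ = 1642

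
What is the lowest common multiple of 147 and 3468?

169932

gcd first: 3468 = 23·147 + 87; 147 = 1·87 + 60; 87 = 1·60 + 27; 60 = 2·27 + 6; 27 = 4·6 + 3; 6 = 2·3 + 0 → gcd = 3
lcm = 147·3468/gcd = 509796/3 = 169932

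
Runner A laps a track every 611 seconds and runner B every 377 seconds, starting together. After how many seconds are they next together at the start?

gcd first: 611 = 1·377 + 234; 377 = 1·234 + 143; 234 = 1·143 + 91; 143 = 1·91 + 52; 91 = 1·52 + 39; 52 = 1·39 + 13; 39 = 3·13 + 0 → gcd = 13
lcm = 611·377/gcd = 230347/13 = 17719

17719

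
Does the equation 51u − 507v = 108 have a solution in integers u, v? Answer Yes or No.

Yes

gcd(51, 507): 507 = 9·51 + 48; 51 = 1·48 + 3; 48 = 16·3 + 0 → 3
3 divides 108, so a solution exists.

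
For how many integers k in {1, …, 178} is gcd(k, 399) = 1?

Prime factors of 399: 3, 7, 19. Count integers ≤ 178 divisible by none of them.
By inclusion–exclusion: 178 − ⌊178/3⌋ − ⌊178/7⌋ − ⌊178/19⌋ + ⌊178/21⌋ + ⌊178/57⌋ + ⌊178/133⌋ − ⌊178/399⌋ = 97.

97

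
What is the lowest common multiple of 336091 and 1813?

336091 = 7² · 19³; 1813 = 7² · 37
max exponents: 7² · 19³ · 37 = 12435367

12435367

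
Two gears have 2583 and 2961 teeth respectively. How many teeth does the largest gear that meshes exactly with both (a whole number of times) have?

2583 = 3² · 7 · 41
2961 = 3² · 7 · 47
Common: 3² · 7 = 63

63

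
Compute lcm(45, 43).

1935

45 = 3² · 5; 43 = 43
max exponents: 3² · 5 · 43 = 1935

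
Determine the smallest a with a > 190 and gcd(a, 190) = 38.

Multiples of 38 above 190: 38·6, 38·7, … . Need the cofactor coprime to 190/38 = 5.
Checking s = 6, 7, … the first with gcd(s, 5) = 1 is s = 6, giving 228.

228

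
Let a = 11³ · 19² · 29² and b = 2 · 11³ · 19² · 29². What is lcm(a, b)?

max exponent per prime: 2 · 11³ · 19² · 29² = 808185862

808185862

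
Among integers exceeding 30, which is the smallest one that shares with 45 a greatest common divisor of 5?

35

Multiples of 5 above 30: 5·7, 5·8, … . Need the cofactor coprime to 45/5 = 9.
Checking s = 7, 8, … the first with gcd(s, 9) = 1 is s = 7, giving 35.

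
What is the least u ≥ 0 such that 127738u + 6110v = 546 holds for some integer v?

gcd(127738, 6110) = 26 (Euclid: 127738 = 20·6110 + 5538; 6110 = 1·5538 + 572; 5538 = 9·572 + 390; 572 = 1·390 + 182; 390 = 2·182 + 26; 182 = 7·26 + 0), and 26 | 546.
Extended Euclid: 127738·(32) + 6110·(-669) = 26. Scale by 21: u₀ = 672.
General solution u = u₀ + 235t; reducing mod 235 gives u = 202 (and v = -4223).

202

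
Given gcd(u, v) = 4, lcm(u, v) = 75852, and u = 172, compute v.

u·v = gcd·lcm = 4·75852 = 303408, so v = 303408/172 = 1764.

1764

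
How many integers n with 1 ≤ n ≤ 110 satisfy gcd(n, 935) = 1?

935 = 5·11·17. Inclusion–exclusion on these primes:
110 − ⌊110/5⌋ − ⌊110/11⌋ − ⌊110/17⌋ + ⌊110/55⌋ + ⌊110/85⌋ + ⌊110/187⌋ − ⌊110/935⌋ = 75

75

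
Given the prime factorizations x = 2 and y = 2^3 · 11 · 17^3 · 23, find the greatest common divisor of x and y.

min exponent per shared prime: 2 = 2

2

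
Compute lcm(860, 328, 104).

916760

lcm(860, 328) = 860·328/gcd = 282080/4 = 70520
lcm(70520, 104) = 70520·104/gcd = 7334080/8 = 916760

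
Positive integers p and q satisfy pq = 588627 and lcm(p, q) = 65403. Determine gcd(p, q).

gcd·lcm = product, so gcd = 588627/65403 = 9.

9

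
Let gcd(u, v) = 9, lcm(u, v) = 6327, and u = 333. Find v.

171

Using uv = gcd(u,v)·lcm(u,v) = 9·6327 = 56943, we get v = 56943/333 = 171.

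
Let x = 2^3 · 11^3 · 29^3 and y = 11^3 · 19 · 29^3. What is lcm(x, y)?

4934187368

max exponent per prime: 2^3 · 11^3 · 19 · 29^3 = 4934187368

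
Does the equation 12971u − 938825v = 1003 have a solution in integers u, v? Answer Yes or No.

Yes

By Bézout, 12971u − 938825v = 1003 has integer solutions iff gcd(12971, 938825) | 1003.
Euclid: 938825 = 72·12971 + 4913; 12971 = 2·4913 + 3145; 4913 = 1·3145 + 1768; 3145 = 1·1768 + 1377; 1768 = 1·1377 + 391; 1377 = 3·391 + 204; 391 = 1·204 + 187; 204 = 1·187 + 17; 187 = 11·17 + 0. gcd = 17; 1003 mod 17 = 0. Yes.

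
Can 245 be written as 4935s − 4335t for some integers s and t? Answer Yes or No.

No

gcd(4935, 4335): 4935 = 1·4335 + 600; 4335 = 7·600 + 135; 600 = 4·135 + 60; 135 = 2·60 + 15; 60 = 4·15 + 0 → 15
15 does not divide 245, so a solution does not exist.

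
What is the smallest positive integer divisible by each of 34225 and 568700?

gcd first: 568700 = 16·34225 + 21100; 34225 = 1·21100 + 13125; 21100 = 1·13125 + 7975; 13125 = 1·7975 + 5150; 7975 = 1·5150 + 2825; 5150 = 1·2825 + 2325; 2825 = 1·2325 + 500; 2325 = 4·500 + 325; 500 = 1·325 + 175; 325 = 1·175 + 150; 175 = 1·150 + 25; 150 = 6·25 + 0 → gcd = 25
lcm = 34225·568700/gcd = 19463757500/25 = 778550300

778550300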